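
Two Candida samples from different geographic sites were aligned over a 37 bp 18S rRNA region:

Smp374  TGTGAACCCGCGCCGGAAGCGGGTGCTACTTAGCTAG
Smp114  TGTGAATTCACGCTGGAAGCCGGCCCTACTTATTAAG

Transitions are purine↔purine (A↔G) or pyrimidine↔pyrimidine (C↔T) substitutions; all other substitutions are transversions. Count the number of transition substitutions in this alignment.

Differing sites — 7:C/T (Ti); 8:C/T (Ti); 10:G/A (Ti); 14:C/T (Ti); 21:G/C (Tv); 24:T/C (Ti); 25:G/C (Tv); 33:G/T (Tv); 34:C/T (Ti); 35:T/A (Tv).
Of the 10 differences, 6 transitions and 4 transversions, so the answer is 6.

6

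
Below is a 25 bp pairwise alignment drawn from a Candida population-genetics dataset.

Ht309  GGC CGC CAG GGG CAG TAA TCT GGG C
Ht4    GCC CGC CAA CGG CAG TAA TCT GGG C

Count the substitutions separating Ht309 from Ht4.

3

The sequences differ at positions 2 (G/C), 9 (G/A), 10 (G/C).
That gives 3 mismatches out of 25 aligned sites, so the Hamming distance is 3.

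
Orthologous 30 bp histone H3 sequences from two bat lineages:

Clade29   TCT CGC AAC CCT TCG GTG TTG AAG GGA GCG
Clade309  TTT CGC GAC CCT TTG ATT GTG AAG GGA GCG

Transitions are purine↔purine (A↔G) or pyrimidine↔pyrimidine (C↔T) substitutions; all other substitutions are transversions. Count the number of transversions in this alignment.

Mismatches occur at site 2 (C↔T, transition), site 7 (A↔G, transition), site 14 (C↔T, transition), site 16 (G↔A, transition), site 18 (G↔T, transversion), site 19 (T↔G, transversion).
Of the 6 differences, 4 transitions and 2 transversions, so the answer is 2.

2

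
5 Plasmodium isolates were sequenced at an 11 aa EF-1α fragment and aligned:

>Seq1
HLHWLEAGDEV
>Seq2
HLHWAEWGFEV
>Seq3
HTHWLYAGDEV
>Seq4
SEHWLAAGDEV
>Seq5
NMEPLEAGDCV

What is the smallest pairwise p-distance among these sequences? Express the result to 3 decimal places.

Pairwise Hamming distances:
  Seq1 vs Seq2: 3
  Seq1 vs Seq3: 2
  Seq1 vs Seq4: 3
  Seq1 vs Seq5: 5
  Seq2 vs Seq3: 5
  Seq2 vs Seq4: 6
  Seq2 vs Seq5: 8
  Seq3 vs Seq4: 3
  Seq3 vs Seq5: 6
  Seq4 vs Seq5: 6
The smallest is 2 mismatches, between Seq1 and Seq3; p = 2/11 = 0.182.

0.182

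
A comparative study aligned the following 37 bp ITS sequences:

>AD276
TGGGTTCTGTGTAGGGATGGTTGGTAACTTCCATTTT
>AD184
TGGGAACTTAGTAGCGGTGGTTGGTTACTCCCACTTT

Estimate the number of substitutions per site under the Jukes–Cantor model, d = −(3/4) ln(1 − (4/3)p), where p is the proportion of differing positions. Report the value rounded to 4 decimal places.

0.2940

Mismatches occur at site 5 (T/A), site 6 (T/A), site 9 (G/T), site 10 (T/A), site 15 (G/C), site 17 (A/G), site 26 (A/T), site 30 (T/C), site 34 (T/C).
p = 9/37 = 0.243243.
d = −0.75 · ln(1 − (4/3)·0.243243) = −0.75 · ln(0.675676) = −0.75 · (-0.392042) = 0.2940.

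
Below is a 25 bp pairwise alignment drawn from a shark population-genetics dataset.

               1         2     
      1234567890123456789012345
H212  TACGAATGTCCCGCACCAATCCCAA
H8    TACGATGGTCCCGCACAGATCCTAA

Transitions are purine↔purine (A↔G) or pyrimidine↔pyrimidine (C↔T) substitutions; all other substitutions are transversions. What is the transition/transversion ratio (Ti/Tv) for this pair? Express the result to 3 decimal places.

Differing sites — 6:A/T (Tv); 7:T/G (Tv); 17:C/A (Tv); 18:A/G (Ti); 23:C/T (Ti).
Of the 5 differences, 2 transitions and 3 transversions, so Ti/Tv = 2/3 = 0.667.

0.667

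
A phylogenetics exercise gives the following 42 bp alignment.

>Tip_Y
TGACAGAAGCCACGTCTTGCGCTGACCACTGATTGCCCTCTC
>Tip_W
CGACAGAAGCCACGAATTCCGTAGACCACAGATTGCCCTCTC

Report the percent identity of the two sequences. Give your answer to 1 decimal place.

Mismatches occur at site 1 (T↔C), site 15 (T↔A), site 16 (C↔A), site 19 (G↔C), site 22 (C↔T), site 23 (T↔A), site 30 (T↔A).
35 of the 42 sites match, so the percent identity is 35/42 × 100 = 83.3%.

83.3%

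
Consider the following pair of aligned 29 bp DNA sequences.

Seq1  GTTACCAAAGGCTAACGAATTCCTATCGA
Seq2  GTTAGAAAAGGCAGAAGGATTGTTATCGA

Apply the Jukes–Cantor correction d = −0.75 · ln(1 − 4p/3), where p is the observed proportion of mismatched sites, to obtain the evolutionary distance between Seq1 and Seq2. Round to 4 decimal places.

0.3439

Differing sites — 5:C/G; 6:C/A; 13:T/A; 14:A/G; 16:C/A; 18:A/G; 22:C/G; 23:C/T.
p = 8/29 = 0.275862.
d = −0.75 · ln(1 − (4/3)·0.275862) = −0.75 · ln(0.632184) = −0.75 · (-0.458575) = 0.3439.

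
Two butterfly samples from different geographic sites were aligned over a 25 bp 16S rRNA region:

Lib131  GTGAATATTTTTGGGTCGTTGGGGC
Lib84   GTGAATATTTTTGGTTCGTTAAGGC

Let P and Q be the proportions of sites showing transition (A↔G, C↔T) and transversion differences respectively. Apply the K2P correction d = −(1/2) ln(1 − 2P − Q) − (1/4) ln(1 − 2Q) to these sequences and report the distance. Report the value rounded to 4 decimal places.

The sequences differ at positions 15 (G/T, transversion), 21 (G/A, transition), 22 (G/A, transition).
Of the 3 differences, 2 transitions and 1 transversion over 25 sites: P = 2/25 = 0.080000, Q = 1/25 = 0.040000.
d = −0.5·ln(0.800000) − 0.25·ln(0.920000) = −0.5·(-0.223144) − 0.25·(-0.083382) = 0.1324.

0.1324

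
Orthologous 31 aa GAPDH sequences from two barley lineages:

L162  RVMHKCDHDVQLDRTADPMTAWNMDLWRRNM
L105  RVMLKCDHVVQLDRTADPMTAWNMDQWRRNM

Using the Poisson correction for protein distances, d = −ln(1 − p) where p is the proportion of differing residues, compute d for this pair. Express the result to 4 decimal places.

Mismatches occur at site 4 (H→L), site 9 (D→V), site 26 (L→Q).
p = 3/31 = 0.096774.
d = −ln(1 − 0.096774) = −ln(0.903226) = 0.1018.

0.1018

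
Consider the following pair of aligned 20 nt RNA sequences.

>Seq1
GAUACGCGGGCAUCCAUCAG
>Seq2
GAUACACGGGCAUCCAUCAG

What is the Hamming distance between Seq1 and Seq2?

1

Differing sites — 6:G/A.
That gives 1 mismatch out of 20 aligned sites, so the Hamming distance is 1.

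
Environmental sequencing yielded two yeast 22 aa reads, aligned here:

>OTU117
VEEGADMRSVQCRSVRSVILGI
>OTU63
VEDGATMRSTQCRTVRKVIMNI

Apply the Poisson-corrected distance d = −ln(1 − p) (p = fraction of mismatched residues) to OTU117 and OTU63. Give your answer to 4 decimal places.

0.3830

Differing sites — 3:E/D; 6:D/T; 10:V/T; 14:S/T; 17:S/K; 20:L/M; 21:G/N.
p = 7/22 = 0.318182.
d = −ln(1 − 0.318182) = −ln(0.681818) = 0.3830.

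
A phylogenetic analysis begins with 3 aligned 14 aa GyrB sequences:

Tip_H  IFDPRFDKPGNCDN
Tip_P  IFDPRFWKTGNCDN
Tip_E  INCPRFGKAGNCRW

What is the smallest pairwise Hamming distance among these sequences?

2

Pairwise Hamming distances:
  Tip_H vs Tip_P: 2
  Tip_H vs Tip_E: 6
  Tip_P vs Tip_E: 6
The smallest is 2, between Tip_H and Tip_P.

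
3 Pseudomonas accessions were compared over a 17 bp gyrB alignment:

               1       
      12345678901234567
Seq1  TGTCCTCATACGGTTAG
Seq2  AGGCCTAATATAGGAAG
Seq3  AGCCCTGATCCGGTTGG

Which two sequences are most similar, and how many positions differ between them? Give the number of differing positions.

5

Pairwise Hamming distances:
  Seq1 vs Seq2: 7
  Seq1 vs Seq3: 5
  Seq2 vs Seq3: 8
The smallest is 5, between Seq1 and Seq3.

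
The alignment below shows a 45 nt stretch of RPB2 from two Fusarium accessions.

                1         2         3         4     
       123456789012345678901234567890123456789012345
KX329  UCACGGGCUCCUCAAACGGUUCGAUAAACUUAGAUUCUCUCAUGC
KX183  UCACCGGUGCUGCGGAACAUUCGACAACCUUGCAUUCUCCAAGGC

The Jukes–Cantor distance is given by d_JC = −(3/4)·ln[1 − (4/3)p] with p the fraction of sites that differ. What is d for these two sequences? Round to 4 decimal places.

Differing sites — 5:G/C; 8:C/U; 9:U/G; 11:C/U; 12:U/G; 14:A/G; 15:A/G; 17:C/A; 18:G/C; 19:G/A; 25:U/C; 28:A/C; 32:A/G; 33:G/C; 40:U/C; 41:C/A; 43:U/G.
p = 17/45 = 0.377778.
d = −0.75 · ln(1 − (4/3)·0.377778) = −0.75 · ln(0.496296) = −0.75 · (-0.700583) = 0.5254.

0.5254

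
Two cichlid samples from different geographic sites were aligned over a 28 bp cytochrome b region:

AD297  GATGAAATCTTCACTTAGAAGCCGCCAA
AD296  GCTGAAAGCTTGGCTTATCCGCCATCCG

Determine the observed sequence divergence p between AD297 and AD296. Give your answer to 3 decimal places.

0.393

Mismatches occur at site 2 (A/C), site 8 (T/G), site 12 (C/G), site 13 (A/G), site 18 (G/T), site 19 (A/C), site 20 (A/C), site 24 (G/A), site 25 (C/T), site 27 (A/C), site 28 (A/G).
There are 11 differences over 28 sites, so p = 11/28 = 0.393.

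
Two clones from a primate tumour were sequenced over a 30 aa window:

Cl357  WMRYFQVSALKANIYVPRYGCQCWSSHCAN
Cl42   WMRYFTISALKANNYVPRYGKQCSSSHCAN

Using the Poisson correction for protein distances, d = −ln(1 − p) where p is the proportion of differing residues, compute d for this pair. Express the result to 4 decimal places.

0.1823

Differing sites — 6:Q/T; 7:V/I; 14:I/N; 21:C/K; 24:W/S.
p = 5/30 = 0.166667.
d = −ln(1 − 0.166667) = −ln(0.833333) = 0.1823.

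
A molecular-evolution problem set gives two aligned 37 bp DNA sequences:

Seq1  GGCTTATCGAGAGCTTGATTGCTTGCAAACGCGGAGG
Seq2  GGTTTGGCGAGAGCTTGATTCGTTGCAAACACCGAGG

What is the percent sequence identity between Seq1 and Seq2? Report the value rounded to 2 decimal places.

81.08%

Mismatches occur at site 3 (C↔T), site 6 (A↔G), site 7 (T↔G), site 21 (G↔C), site 22 (C↔G), site 31 (G↔A), site 33 (G↔C).
30 of the 37 sites match, so the percent identity is 30/37 × 100 = 81.08%.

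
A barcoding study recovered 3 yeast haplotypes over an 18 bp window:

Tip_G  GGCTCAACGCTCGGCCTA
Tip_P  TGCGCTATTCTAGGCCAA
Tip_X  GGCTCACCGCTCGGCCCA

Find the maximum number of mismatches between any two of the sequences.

8

Pairwise Hamming distances:
  Tip_G vs Tip_P: 7
  Tip_G vs Tip_X: 2
  Tip_P vs Tip_X: 8
The largest is 8, between Tip_P and Tip_X.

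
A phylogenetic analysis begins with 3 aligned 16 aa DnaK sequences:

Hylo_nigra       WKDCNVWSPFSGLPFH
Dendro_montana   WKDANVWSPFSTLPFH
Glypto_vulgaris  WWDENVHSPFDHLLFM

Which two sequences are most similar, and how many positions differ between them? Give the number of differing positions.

2

Pairwise Hamming distances:
  Hylo_nigra vs Dendro_montana: 2
  Hylo_nigra vs Glypto_vulgaris: 7
  Dendro_montana vs Glypto_vulgaris: 7
The smallest is 2, between Hylo_nigra and Dendro_montana.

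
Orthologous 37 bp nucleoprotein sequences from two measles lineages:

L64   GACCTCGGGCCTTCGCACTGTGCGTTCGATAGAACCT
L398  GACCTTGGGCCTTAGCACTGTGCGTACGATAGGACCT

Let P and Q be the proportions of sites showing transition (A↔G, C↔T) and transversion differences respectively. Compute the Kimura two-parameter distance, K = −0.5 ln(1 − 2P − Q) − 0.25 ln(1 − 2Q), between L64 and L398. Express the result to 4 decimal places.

0.1171

Differing sites — 6:C/T (Ti); 14:C/A (Tv); 26:T/A (Tv); 33:A/G (Ti).
Of the 4 differences, 2 transitions and 2 transversions over 37 sites: P = 2/37 = 0.054054, Q = 2/37 = 0.054054.
d = −0.5·ln(0.837838) − 0.25·ln(0.891892) = −0.5·(-0.176931) − 0.25·(-0.114410) = 0.1171.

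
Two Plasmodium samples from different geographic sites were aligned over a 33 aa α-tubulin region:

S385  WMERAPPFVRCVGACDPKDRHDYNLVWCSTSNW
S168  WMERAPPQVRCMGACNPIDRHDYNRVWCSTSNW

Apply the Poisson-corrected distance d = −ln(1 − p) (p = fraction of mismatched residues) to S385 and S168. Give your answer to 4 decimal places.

0.1643

The sequences differ at positions 8 (F/Q), 12 (V/M), 16 (D/N), 18 (K/I), 25 (L/R).
p = 5/33 = 0.151515.
d = −ln(1 − 0.151515) = −ln(0.848485) = 0.1643.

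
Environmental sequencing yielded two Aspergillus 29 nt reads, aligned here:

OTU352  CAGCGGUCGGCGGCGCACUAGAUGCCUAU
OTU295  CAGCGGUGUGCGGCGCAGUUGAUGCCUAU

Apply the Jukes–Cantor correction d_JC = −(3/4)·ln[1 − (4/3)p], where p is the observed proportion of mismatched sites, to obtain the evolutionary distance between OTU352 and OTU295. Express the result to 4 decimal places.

0.1524

Mismatches occur at site 8 (C/G), site 9 (G/U), site 18 (C/G), site 20 (A/U).
p = 4/29 = 0.137931.
d = −0.75 · ln(1 − (4/3)·0.137931) = −0.75 · ln(0.816092) = −0.75 · (-0.203228) = 0.1524.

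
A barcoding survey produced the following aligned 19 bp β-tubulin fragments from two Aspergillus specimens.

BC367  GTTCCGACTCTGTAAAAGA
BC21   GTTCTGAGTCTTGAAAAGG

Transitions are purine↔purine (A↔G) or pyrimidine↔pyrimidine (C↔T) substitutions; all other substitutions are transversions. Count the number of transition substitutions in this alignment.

Mismatches occur at site 5 (C/T, transition), site 8 (C/G, transversion), site 12 (G/T, transversion), site 13 (T/G, transversion), site 19 (A/G, transition).
Of the 5 differences, 2 transitions and 3 transversions, so the answer is 2.

2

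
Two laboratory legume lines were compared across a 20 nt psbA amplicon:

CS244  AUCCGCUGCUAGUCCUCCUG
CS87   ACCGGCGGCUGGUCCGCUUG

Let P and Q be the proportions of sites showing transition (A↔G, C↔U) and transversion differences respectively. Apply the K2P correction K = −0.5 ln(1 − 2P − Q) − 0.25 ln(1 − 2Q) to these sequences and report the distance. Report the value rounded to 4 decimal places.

0.3881

The sequences differ at positions 2 (U/C, transition), 4 (C/G, transversion), 7 (U/G, transversion), 11 (A/G, transition), 16 (U/G, transversion), 18 (C/U, transition).
Of the 6 differences, 3 transitions and 3 transversions over 20 sites: P = 3/20 = 0.150000, Q = 3/20 = 0.150000.
d = −0.5·ln(0.550000) − 0.25·ln(0.700000) = −0.5·(-0.597837) − 0.25·(-0.356675) = 0.3881.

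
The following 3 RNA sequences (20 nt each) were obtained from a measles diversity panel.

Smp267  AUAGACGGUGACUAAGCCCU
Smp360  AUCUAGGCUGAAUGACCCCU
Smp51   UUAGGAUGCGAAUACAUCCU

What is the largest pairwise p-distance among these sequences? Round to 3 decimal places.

0.600

Pairwise Hamming distances:
  Smp267 vs Smp360: 7
  Smp267 vs Smp51: 9
  Smp360 vs Smp51: 12
The largest is 12 mismatches, between Smp360 and Smp51; p = 12/20 = 0.600.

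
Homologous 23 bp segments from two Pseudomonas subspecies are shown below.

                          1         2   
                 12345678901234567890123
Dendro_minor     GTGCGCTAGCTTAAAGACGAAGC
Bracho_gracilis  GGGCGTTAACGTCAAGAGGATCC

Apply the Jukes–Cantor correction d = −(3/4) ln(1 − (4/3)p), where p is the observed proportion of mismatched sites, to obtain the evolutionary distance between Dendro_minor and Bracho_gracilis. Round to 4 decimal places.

Differing sites — 2:T/G; 6:C/T; 9:G/A; 11:T/G; 13:A/C; 18:C/G; 21:A/T; 22:G/C.
p = 8/23 = 0.347826.
d = −0.75 · ln(1 − (4/3)·0.347826) = −0.75 · ln(0.536232) = −0.75 · (-0.623188) = 0.4674.

0.4674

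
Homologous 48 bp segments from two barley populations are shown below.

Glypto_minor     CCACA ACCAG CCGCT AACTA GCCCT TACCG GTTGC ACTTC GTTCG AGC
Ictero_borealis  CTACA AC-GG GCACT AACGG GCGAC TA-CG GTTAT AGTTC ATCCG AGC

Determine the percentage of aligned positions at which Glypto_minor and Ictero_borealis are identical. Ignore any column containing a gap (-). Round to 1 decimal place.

69.6%

Excluding the 2 gap columns leaves 46 comparable sites.
The sequences differ at positions 2 (C/T), 9 (A/G), 11 (C/G), 13 (G/A), 19 (T/G), 20 (A/G), 23 (C/G), 24 (C/A), 25 (T/C), 34 (G/A), 35 (C/T), 37 (C/G), 41 (G/A), 43 (T/C).
32 of the 46 comparable sites match, so the percent identity is 32/46 × 100 = 69.6%.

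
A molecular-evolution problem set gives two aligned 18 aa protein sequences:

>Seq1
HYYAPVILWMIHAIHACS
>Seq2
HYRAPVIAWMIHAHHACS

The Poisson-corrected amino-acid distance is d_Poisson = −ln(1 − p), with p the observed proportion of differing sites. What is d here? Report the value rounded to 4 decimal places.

Mismatches occur at site 3 (Y→R), site 8 (L→A), site 14 (I→H).
p = 3/18 = 0.166667.
d = −ln(1 − 0.166667) = −ln(0.833333) = 0.1823.

0.1823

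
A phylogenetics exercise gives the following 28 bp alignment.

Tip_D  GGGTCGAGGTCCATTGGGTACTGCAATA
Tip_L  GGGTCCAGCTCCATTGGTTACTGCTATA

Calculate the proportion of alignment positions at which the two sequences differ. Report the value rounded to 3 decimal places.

0.143

Differing sites — 6:G/C; 9:G/C; 18:G/T; 25:A/T.
There are 4 differences over 28 sites, so p = 4/28 = 0.143.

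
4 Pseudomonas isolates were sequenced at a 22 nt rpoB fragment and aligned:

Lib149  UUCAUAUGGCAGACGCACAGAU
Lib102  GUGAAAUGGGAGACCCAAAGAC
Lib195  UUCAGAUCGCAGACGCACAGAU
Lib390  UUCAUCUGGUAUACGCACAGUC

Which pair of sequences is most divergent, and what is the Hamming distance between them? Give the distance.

9

Pairwise Hamming distances:
  Lib149 vs Lib102: 7
  Lib149 vs Lib195: 2
  Lib149 vs Lib390: 5
  Lib102 vs Lib195: 8
  Lib102 vs Lib390: 9
  Lib195 vs Lib390: 7
The largest is 9, between Lib102 and Lib390.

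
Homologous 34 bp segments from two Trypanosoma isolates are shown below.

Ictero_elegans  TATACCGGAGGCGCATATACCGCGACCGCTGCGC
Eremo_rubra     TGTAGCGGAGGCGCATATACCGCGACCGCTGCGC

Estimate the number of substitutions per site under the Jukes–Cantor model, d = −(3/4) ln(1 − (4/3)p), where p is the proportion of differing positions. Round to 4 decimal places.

Differing sites — 2:A/G; 5:C/G.
p = 2/34 = 0.058824.
d = −0.75 · ln(1 − (4/3)·0.058824) = −0.75 · ln(0.921568) = −0.75 · (-0.081679) = 0.0613.

0.0613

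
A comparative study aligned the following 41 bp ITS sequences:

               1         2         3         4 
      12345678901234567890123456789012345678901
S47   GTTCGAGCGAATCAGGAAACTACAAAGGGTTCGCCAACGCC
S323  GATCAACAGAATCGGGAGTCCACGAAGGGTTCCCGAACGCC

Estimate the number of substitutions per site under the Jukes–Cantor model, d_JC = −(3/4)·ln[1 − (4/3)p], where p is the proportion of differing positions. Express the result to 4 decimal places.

0.3321

The sequences differ at positions 2 (T/A), 5 (G/A), 7 (G/C), 8 (C/A), 14 (A/G), 18 (A/G), 19 (A/T), 21 (T/C), 24 (A/G), 33 (G/C), 35 (C/G).
p = 11/41 = 0.268293.
d = −0.75 · ln(1 − (4/3)·0.268293) = −0.75 · ln(0.642276) = −0.75 · (-0.442737) = 0.3321.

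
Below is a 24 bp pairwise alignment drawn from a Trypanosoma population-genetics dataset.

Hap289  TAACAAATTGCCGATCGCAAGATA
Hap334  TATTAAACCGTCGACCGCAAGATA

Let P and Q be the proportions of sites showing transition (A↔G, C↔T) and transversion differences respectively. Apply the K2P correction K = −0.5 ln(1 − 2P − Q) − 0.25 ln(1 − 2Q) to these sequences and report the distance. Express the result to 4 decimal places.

0.3283

The sequences differ at positions 3 (A/T, transversion), 4 (C/T, transition), 8 (T/C, transition), 9 (T/C, transition), 11 (C/T, transition), 15 (T/C, transition).
Of the 6 differences, 5 transitions and 1 transversion over 24 sites: P = 5/24 = 0.208333, Q = 1/24 = 0.041667.
d = −0.5·ln(0.541667) − 0.25·ln(0.916666) = −0.5·(-0.613104) − 0.25·(-0.087012) = 0.3283.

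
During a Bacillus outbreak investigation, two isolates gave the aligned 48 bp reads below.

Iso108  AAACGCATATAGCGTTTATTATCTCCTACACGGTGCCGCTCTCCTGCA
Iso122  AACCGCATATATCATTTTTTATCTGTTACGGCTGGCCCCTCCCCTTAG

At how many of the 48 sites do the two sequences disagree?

Mismatches occur at site 3 (A→C), site 12 (G→T), site 14 (G→A), site 18 (A→T), site 25 (C→G), site 26 (C→T), site 30 (A→G), site 31 (C→G), site 32 (G→C), site 33 (G→T), site 34 (T→G), site 38 (G→C), site 42 (T→C), site 46 (G→T), site 47 (C→A), site 48 (A→G).
That gives 16 mismatches out of 48 aligned sites, so the Hamming distance is 16.

16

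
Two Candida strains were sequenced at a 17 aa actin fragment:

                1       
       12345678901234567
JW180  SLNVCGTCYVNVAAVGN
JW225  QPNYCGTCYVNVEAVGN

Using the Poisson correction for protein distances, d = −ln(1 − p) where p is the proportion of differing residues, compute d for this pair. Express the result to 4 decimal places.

0.2683

Differing sites — 1:S/Q; 2:L/P; 4:V/Y; 13:A/E.
p = 4/17 = 0.235294.
d = −ln(1 − 0.235294) = −ln(0.764706) = 0.2683.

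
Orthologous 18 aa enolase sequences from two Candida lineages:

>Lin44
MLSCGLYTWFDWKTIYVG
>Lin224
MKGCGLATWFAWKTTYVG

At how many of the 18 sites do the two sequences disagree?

Mismatches occur at site 2 (L↔K), site 3 (S↔G), site 7 (Y↔A), site 11 (D↔A), site 15 (I↔T).
That gives 5 mismatches out of 18 aligned sites, so the Hamming distance is 5.

5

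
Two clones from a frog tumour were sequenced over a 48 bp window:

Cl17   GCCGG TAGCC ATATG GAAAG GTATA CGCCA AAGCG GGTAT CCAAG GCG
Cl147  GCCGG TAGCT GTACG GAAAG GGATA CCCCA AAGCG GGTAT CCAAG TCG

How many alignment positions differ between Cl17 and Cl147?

6

The sequences differ at positions 10 (C/T), 11 (A/G), 14 (T/C), 22 (T/G), 27 (G/C), 46 (G/T).
That gives 6 mismatches out of 48 aligned sites, so the Hamming distance is 6.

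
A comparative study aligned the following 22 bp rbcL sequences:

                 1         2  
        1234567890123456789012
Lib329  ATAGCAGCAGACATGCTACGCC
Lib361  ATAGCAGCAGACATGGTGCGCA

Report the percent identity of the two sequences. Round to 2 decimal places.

86.36%

Mismatches occur at site 16 (C/G), site 18 (A/G), site 22 (C/A).
19 of the 22 sites match, so the percent identity is 19/22 × 100 = 86.36%.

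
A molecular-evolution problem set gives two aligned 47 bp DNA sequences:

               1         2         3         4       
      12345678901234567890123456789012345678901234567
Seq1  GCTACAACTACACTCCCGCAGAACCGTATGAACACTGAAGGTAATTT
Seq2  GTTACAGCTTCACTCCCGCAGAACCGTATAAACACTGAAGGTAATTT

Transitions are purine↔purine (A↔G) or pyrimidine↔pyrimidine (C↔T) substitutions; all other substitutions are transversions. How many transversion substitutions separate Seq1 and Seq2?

The sequences differ at positions 2 (C/T, transition), 7 (A/G, transition), 10 (A/T, transversion), 30 (G/A, transition).
Of the 4 differences, 3 transitions and 1 transversion, so the answer is 1.

1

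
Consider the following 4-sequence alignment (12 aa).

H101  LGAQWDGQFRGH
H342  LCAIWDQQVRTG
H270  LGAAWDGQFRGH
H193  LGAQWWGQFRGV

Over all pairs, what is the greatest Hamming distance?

Pairwise Hamming distances:
  H101 vs H342: 6
  H101 vs H270: 1
  H101 vs H193: 2
  H342 vs H270: 6
  H342 vs H193: 7
  H270 vs H193: 3
The largest is 7, between H342 and H193.

7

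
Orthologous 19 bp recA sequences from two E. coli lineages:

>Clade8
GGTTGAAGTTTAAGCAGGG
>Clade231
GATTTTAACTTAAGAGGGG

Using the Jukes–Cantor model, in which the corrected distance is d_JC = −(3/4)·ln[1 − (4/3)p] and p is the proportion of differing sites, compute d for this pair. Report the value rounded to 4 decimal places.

Mismatches occur at site 2 (G↔A), site 5 (G↔T), site 6 (A↔T), site 8 (G↔A), site 9 (T↔C), site 15 (C↔A), site 16 (A↔G).
p = 7/19 = 0.368421.
d = −0.75 · ln(1 − (4/3)·0.368421) = −0.75 · ln(0.508772) = −0.75 · (-0.675755) = 0.5068.

0.5068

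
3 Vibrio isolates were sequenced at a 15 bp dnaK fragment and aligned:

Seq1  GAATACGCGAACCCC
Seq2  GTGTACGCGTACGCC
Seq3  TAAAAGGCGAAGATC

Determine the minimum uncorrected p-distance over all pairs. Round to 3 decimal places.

Pairwise Hamming distances:
  Seq1 vs Seq2: 4
  Seq1 vs Seq3: 6
  Seq2 vs Seq3: 9
The smallest is 4 mismatches, between Seq1 and Seq2; p = 4/15 = 0.267.

0.267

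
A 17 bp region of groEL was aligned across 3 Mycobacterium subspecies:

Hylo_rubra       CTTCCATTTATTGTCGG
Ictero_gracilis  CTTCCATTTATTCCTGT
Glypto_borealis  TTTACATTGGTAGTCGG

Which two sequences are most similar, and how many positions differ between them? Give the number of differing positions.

4

Pairwise Hamming distances:
  Hylo_rubra vs Ictero_gracilis: 4
  Hylo_rubra vs Glypto_borealis: 5
  Ictero_gracilis vs Glypto_borealis: 9
The smallest is 4, between Hylo_rubra and Ictero_gracilis.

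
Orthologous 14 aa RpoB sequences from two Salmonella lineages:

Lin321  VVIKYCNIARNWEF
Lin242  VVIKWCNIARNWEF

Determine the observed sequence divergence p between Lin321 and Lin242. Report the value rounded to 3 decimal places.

Differing sites — 5:Y/W.
There are 1 differences over 14 sites, so p = 1/14 = 0.071.

0.071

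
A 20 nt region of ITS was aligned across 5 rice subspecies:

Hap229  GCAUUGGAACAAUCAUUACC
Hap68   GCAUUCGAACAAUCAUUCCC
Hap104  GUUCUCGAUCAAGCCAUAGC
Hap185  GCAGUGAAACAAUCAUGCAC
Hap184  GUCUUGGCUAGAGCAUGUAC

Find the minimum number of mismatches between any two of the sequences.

Pairwise Hamming distances:
  Hap229 vs Hap68: 2
  Hap229 vs Hap104: 9
  Hap229 vs Hap185: 5
  Hap229 vs Hap184: 10
  Hap68 vs Hap104: 9
  Hap68 vs Hap185: 5
  Hap68 vs Hap184: 11
  Hap104 vs Hap185: 12
  Hap104 vs Hap184: 11
  Hap185 vs Hap184: 10
The smallest is 2, between Hap229 and Hap68.

2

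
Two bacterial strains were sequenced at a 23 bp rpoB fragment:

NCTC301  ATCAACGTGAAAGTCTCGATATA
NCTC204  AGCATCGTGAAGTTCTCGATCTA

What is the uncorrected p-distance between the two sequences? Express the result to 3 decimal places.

Mismatches occur at site 2 (T→G), site 5 (A→T), site 12 (A→G), site 13 (G→T), site 21 (A→C).
There are 5 differences over 23 sites, so p = 5/23 = 0.217.

0.217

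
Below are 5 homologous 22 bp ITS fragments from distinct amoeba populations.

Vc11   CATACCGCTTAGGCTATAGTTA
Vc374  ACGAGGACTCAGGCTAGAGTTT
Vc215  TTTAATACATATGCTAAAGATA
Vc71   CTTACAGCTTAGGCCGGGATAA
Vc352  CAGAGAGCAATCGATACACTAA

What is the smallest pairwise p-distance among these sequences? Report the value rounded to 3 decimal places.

Pairwise Hamming distances:
  Vc11 vs Vc374: 9
  Vc11 vs Vc215: 9
  Vc11 vs Vc71: 8
  Vc11 vs Vc352: 11
  Vc374 vs Vc215: 11
  Vc374 vs Vc71: 13
  Vc374 vs Vc352: 13
  Vc215 vs Vc71: 13
  Vc215 vs Vc352: 14
  Vc71 vs Vc352: 13
The smallest is 8 mismatches, between Vc11 and Vc71; p = 8/22 = 0.364.

0.364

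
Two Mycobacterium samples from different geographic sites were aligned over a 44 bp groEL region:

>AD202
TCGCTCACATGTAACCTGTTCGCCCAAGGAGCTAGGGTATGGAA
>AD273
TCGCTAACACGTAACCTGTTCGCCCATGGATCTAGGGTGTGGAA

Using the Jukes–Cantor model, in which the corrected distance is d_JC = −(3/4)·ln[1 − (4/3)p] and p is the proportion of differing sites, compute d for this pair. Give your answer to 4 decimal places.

0.1232

The sequences differ at positions 6 (C/A), 10 (T/C), 27 (A/T), 31 (G/T), 39 (A/G).
p = 5/44 = 0.113636.
d = −0.75 · ln(1 − (4/3)·0.113636) = −0.75 · ln(0.848485) = −0.75 · (-0.164303) = 0.1232.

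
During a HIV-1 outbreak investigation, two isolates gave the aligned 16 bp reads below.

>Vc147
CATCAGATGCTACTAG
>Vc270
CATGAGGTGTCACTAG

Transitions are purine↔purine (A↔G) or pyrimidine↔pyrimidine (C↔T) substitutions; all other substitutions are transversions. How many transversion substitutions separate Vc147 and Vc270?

Mismatches occur at site 4 (C→G, transversion), site 7 (A→G, transition), site 10 (C→T, transition), site 11 (T→C, transition).
Of the 4 differences, 3 transitions and 1 transversion, so the answer is 1.

1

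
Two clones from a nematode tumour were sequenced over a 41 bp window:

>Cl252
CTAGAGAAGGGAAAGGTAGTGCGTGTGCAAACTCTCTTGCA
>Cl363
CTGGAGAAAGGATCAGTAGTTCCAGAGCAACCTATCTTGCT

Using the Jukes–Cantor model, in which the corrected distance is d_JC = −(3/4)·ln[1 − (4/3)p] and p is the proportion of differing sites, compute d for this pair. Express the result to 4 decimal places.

0.3710

The sequences differ at positions 3 (A/G), 9 (G/A), 13 (A/T), 14 (A/C), 15 (G/A), 21 (G/T), 23 (G/C), 24 (T/A), 26 (T/A), 31 (A/C), 34 (C/A), 41 (A/T).
p = 12/41 = 0.292683.
d = −0.75 · ln(1 − (4/3)·0.292683) = −0.75 · ln(0.609756) = −0.75 · (-0.494696) = 0.3710.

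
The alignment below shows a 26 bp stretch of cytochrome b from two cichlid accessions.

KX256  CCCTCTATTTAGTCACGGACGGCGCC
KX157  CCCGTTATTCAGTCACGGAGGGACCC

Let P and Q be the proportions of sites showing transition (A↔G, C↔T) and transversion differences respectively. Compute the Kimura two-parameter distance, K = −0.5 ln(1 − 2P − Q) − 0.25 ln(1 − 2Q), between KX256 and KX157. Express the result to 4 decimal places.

0.2758

Differing sites — 4:T/G (Tv); 5:C/T (Ti); 10:T/C (Ti); 20:C/G (Tv); 23:C/A (Tv); 24:G/C (Tv).
Of the 6 differences, 2 transitions and 4 transversions over 26 sites: P = 2/26 = 0.076923, Q = 4/26 = 0.153846.
d = −0.5·ln(0.692308) − 0.25·ln(0.692308) = −0.5·(-0.367724) − 0.25·(-0.367724) = 0.2758.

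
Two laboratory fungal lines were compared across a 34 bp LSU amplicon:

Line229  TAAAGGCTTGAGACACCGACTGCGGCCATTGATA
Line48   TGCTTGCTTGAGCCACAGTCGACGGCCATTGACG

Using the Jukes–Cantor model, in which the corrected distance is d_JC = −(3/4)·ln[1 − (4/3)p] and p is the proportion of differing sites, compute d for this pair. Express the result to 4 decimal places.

The sequences differ at positions 2 (A/G), 3 (A/C), 4 (A/T), 5 (G/T), 13 (A/C), 17 (C/A), 19 (A/T), 21 (T/G), 22 (G/A), 33 (T/C), 34 (A/G).
p = 11/34 = 0.323529.
d = −0.75 · ln(1 − (4/3)·0.323529) = −0.75 · ln(0.568628) = −0.75 · (-0.564529) = 0.4234.

0.4234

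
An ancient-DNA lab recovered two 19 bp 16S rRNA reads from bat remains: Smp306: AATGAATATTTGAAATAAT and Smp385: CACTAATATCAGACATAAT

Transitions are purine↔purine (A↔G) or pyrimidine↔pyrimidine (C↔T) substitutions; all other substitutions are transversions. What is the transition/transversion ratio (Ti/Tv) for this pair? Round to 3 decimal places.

Differing sites — 1:A/C (Tv); 3:T/C (Ti); 4:G/T (Tv); 10:T/C (Ti); 11:T/A (Tv); 14:A/C (Tv).
Of the 6 differences, 2 transitions and 4 transversions, so Ti/Tv = 2/4 = 0.500.

0.500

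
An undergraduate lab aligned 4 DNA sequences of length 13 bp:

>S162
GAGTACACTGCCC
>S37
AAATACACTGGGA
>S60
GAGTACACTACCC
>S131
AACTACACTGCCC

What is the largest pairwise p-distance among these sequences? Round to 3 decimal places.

Pairwise Hamming distances:
  S162 vs S37: 5
  S162 vs S60: 1
  S162 vs S131: 2
  S37 vs S60: 6
  S37 vs S131: 4
  S60 vs S131: 3
The largest is 6 mismatches, between S37 and S60; p = 6/13 = 0.462.

0.462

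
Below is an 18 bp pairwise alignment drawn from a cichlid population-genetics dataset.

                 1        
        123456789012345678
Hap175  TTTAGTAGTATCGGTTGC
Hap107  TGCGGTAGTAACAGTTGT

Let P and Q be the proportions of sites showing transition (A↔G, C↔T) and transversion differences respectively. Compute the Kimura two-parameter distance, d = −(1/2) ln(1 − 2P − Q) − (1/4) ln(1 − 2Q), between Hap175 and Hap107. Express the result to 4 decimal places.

The sequences differ at positions 2 (T/G, transversion), 3 (T/C, transition), 4 (A/G, transition), 11 (T/A, transversion), 13 (G/A, transition), 18 (C/T, transition).
Of the 6 differences, 4 transitions and 2 transversions over 18 sites: P = 4/18 = 0.222222, Q = 2/18 = 0.111111.
d = −0.5·ln(0.444445) − 0.25·ln(0.777778) = −0.5·(-0.810929) − 0.25·(-0.251314) = 0.4683.

0.4683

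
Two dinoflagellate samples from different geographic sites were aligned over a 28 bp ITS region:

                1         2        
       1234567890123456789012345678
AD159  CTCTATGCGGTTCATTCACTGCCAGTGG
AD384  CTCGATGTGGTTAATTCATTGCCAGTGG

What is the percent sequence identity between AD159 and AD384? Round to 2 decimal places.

85.71%

Mismatches occur at site 4 (T/G), site 8 (C/T), site 13 (C/A), site 19 (C/T).
24 of the 28 sites match, so the percent identity is 24/28 × 100 = 85.71%.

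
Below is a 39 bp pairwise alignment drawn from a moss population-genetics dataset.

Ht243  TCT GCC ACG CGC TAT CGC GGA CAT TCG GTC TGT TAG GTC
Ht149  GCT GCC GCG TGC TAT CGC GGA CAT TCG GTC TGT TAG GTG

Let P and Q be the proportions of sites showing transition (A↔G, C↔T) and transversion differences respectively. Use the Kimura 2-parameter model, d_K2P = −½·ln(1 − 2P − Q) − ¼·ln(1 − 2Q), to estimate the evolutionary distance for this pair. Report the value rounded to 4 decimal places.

0.1106

The sequences differ at positions 1 (T/G, transversion), 7 (A/G, transition), 10 (C/T, transition), 39 (C/G, transversion).
Of the 4 differences, 2 transitions and 2 transversions over 39 sites: P = 2/39 = 0.051282, Q = 2/39 = 0.051282.
d = −0.5·ln(0.846154) − 0.25·ln(0.897436) = −0.5·(-0.167054) − 0.25·(-0.108213) = 0.1106.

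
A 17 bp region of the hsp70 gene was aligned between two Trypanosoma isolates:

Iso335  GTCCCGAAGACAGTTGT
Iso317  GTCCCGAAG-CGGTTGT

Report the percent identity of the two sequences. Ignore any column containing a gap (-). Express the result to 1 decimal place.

Excluding the 1 gap column leaves 16 comparable sites.
The sequences differ at position 12 (A/G).
15 of the 16 comparable sites match, so the percent identity is 15/16 × 100 = 93.8%.

93.8%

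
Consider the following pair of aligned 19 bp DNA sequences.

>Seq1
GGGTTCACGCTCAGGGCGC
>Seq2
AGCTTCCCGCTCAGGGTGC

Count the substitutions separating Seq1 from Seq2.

The sequences differ at positions 1 (G/A), 3 (G/C), 7 (A/C), 17 (C/T).
That gives 4 mismatches out of 19 aligned sites, so the Hamming distance is 4.

4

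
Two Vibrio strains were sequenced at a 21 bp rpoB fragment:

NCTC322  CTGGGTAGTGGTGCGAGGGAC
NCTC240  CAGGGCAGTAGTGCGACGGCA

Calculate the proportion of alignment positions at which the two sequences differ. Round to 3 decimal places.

0.286

The sequences differ at positions 2 (T/A), 6 (T/C), 10 (G/A), 17 (G/C), 20 (A/C), 21 (C/A).
There are 6 differences over 21 sites, so p = 6/21 = 0.286.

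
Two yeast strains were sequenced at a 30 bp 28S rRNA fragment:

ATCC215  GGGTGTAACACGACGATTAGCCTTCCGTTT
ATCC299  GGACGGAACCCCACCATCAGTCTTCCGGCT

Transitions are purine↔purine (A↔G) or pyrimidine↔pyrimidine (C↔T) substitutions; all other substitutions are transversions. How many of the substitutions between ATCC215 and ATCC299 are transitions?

5

Differing sites — 3:G/A (Ti); 4:T/C (Ti); 6:T/G (Tv); 10:A/C (Tv); 12:G/C (Tv); 15:G/C (Tv); 18:T/C (Ti); 21:C/T (Ti); 28:T/G (Tv); 29:T/C (Ti).
Of the 10 differences, 5 transitions and 5 transversions, so the answer is 5.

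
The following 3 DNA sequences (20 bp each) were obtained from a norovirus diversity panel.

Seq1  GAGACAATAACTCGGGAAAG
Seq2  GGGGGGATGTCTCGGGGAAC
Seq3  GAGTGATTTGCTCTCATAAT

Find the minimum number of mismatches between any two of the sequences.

Pairwise Hamming distances:
  Seq1 vs Seq2: 8
  Seq1 vs Seq3: 10
  Seq2 vs Seq3: 11
The smallest is 8, between Seq1 and Seq2.

8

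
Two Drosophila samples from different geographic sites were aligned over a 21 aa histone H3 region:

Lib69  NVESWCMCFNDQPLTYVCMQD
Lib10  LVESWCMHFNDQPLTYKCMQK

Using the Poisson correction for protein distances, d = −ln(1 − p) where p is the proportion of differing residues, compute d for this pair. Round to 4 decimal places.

0.2113

The sequences differ at positions 1 (N/L), 8 (C/H), 17 (V/K), 21 (D/K).
p = 4/21 = 0.190476.
d = −ln(1 − 0.190476) = −ln(0.809524) = 0.2113.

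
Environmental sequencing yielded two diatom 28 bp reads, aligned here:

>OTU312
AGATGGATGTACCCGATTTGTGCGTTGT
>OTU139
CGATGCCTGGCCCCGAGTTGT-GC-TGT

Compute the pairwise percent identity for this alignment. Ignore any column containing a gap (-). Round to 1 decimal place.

69.2%

Excluding the 2 gap columns leaves 26 comparable sites.
Mismatches occur at site 1 (A→C), site 6 (G→C), site 7 (A→C), site 10 (T→G), site 11 (A→C), site 17 (T→G), site 23 (C→G), site 24 (G→C).
18 of the 26 comparable sites match, so the percent identity is 18/26 × 100 = 69.2%.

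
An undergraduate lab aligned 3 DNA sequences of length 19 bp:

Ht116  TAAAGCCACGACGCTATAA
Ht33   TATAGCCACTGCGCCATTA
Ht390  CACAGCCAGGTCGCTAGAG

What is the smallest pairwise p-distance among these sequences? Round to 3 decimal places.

Pairwise Hamming distances:
  Ht116 vs Ht33: 5
  Ht116 vs Ht390: 6
  Ht33 vs Ht390: 9
The smallest is 5 mismatches, between Ht116 and Ht33; p = 5/19 = 0.263.

0.263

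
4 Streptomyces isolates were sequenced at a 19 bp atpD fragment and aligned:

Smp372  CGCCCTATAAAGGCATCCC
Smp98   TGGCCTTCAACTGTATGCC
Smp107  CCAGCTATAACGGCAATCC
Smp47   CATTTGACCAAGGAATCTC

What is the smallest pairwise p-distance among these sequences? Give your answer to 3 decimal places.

0.316

Pairwise Hamming distances:
  Smp372 vs Smp98: 8
  Smp372 vs Smp107: 6
  Smp372 vs Smp47: 9
  Smp98 vs Smp107: 10
  Smp98 vs Smp47: 13
  Smp107 vs Smp47: 12
The smallest is 6 mismatches, between Smp372 and Smp107; p = 6/19 = 0.316.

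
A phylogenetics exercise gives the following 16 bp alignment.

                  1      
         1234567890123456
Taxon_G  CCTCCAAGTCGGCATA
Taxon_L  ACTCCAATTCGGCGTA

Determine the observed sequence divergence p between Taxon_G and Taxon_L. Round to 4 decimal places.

0.1875

The sequences differ at positions 1 (C/A), 8 (G/T), 14 (A/G).
There are 3 differences over 16 sites, so p = 3/16 = 0.1875.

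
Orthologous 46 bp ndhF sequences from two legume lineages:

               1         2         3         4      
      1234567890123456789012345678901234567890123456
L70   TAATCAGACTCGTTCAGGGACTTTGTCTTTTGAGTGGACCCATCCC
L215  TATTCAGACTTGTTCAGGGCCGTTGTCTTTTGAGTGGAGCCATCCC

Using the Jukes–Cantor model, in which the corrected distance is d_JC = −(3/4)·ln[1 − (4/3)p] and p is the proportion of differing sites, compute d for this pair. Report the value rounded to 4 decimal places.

Differing sites — 3:A/T; 11:C/T; 20:A/C; 22:T/G; 39:C/G.
p = 5/46 = 0.108696.
d = −0.75 · ln(1 − (4/3)·0.108696) = −0.75 · ln(0.855072) = −0.75 · (-0.156570) = 0.1174.

0.1174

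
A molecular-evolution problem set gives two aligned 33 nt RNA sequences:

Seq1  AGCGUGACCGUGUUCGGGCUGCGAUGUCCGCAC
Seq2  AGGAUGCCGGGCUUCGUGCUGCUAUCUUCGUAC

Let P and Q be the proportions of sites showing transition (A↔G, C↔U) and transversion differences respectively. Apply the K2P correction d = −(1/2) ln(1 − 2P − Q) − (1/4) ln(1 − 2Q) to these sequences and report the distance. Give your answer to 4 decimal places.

Mismatches occur at site 3 (C→G, transversion), site 4 (G→A, transition), site 7 (A→C, transversion), site 9 (C→G, transversion), site 11 (U→G, transversion), site 12 (G→C, transversion), site 17 (G→U, transversion), site 23 (G→U, transversion), site 26 (G→C, transversion), site 28 (C→U, transition), site 31 (C→U, transition).
Of the 11 differences, 3 transitions and 8 transversions over 33 sites: P = 3/33 = 0.090909, Q = 8/33 = 0.242424.
d = −0.5·ln(0.575758) − 0.25·ln(0.515152) = −0.5·(-0.552068) − 0.25·(-0.663293) = 0.4419.

0.4419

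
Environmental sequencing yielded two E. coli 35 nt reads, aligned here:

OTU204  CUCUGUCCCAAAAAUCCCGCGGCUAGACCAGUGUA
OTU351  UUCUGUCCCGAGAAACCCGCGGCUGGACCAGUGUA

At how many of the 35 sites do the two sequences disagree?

5

The sequences differ at positions 1 (C/U), 10 (A/G), 12 (A/G), 15 (U/A), 25 (A/G).
That gives 5 mismatches out of 35 aligned sites, so the Hamming distance is 5.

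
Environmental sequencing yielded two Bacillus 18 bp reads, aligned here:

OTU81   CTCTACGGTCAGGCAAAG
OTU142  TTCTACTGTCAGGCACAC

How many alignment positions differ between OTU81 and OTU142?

Differing sites — 1:C/T; 7:G/T; 16:A/C; 18:G/C.
That gives 4 mismatches out of 18 aligned sites, so the Hamming distance is 4.

4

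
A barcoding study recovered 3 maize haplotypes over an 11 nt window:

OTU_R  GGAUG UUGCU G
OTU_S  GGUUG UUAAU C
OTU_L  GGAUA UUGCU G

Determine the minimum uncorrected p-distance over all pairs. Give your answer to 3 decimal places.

0.091

Pairwise Hamming distances:
  OTU_R vs OTU_S: 4
  OTU_R vs OTU_L: 1
  OTU_S vs OTU_L: 5
The smallest is 1 mismatch, between OTU_R and OTU_L; p = 1/11 = 0.091.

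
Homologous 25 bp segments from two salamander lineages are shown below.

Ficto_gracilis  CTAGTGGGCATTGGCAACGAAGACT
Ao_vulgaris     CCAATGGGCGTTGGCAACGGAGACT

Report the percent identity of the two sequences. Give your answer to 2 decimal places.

84.00%

The sequences differ at positions 2 (T/C), 4 (G/A), 10 (A/G), 20 (A/G).
21 of the 25 sites match, so the percent identity is 21/25 × 100 = 84.00%.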